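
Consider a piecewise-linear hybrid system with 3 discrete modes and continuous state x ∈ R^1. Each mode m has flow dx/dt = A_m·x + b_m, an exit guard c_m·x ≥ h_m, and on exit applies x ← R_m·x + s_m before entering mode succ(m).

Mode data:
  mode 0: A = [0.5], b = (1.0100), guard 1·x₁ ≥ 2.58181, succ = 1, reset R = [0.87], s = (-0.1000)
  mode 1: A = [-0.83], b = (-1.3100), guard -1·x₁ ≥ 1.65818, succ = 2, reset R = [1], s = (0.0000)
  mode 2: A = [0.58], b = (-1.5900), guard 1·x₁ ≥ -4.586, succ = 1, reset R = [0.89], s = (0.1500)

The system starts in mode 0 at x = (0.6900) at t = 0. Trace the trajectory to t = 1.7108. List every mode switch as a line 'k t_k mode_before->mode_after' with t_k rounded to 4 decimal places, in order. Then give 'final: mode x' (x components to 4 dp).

Mode 0: guard c·x = 2.5818 hit at Δt = 1.0590 (t = 1.0590), x⁻ = (2.5818) → reset → x⁺ = (2.1462), jump to mode 1
Mode 1: flow for 0.6518 to horizon, guard not reached → x = (0.5900)

1 1.0590 0->1
final: 1 0.5900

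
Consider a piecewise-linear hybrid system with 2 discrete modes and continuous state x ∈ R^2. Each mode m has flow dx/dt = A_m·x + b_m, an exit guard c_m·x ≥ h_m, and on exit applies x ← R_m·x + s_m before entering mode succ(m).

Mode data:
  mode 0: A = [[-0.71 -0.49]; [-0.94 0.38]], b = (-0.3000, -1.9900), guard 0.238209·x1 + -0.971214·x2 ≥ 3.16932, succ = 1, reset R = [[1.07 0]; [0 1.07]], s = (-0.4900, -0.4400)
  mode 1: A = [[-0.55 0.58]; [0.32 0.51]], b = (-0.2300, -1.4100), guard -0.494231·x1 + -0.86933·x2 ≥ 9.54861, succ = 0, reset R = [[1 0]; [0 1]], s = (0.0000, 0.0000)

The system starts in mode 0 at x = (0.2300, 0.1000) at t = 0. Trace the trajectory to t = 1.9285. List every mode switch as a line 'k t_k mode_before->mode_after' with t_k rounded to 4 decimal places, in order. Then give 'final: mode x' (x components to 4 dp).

Mode 0: guard c·x = 3.1693 hit at Δt = 1.1917 (t = 1.1917), x⁻ = (0.4883, -3.1435) → reset → x⁺ = (0.0325, -3.8035), jump to mode 1
Mode 1: flow for 0.7368 to horizon, guard not reached → x = (-2.0134, -7.0514)

1 1.1917 0->1
final: 1 -2.0134 -7.0514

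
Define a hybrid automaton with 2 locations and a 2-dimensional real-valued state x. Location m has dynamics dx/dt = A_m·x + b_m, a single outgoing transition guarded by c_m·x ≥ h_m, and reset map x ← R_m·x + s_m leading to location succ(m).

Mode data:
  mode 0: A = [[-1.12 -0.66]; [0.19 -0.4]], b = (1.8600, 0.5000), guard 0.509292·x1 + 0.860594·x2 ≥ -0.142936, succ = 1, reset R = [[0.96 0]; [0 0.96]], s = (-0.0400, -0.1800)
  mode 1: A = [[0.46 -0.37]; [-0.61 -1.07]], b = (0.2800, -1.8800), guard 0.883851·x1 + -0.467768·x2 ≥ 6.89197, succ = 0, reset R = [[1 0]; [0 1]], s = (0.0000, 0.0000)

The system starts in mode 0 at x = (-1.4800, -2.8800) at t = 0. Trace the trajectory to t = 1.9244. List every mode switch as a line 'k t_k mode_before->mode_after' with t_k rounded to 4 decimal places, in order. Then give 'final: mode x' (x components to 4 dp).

Mode 0: guard c·x = -0.1429 hit at Δt = 1.2290 (t = 1.2290), x⁻ = (1.6645, -1.1511) → reset → x⁺ = (1.5579, -1.2851), jump to mode 1
Mode 1: flow for 0.6954 to horizon, guard not reached → x = (2.8996, -2.2078)

1 1.2290 0->1
final: 1 2.8996 -2.2078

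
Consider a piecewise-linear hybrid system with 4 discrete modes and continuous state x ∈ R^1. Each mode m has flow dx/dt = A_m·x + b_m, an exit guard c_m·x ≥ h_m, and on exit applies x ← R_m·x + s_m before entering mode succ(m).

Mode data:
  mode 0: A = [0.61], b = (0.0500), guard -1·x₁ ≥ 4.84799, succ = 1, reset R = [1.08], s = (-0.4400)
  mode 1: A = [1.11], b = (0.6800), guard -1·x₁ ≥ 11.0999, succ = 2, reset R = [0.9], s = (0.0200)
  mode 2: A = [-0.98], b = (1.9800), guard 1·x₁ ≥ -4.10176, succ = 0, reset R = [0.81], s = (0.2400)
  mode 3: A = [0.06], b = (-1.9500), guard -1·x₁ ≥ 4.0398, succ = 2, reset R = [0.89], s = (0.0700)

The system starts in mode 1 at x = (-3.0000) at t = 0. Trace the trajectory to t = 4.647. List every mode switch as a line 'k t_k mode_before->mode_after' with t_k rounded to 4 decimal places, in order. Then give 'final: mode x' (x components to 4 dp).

Mode 1: guard c·x = 11.0999 hit at Δt = 1.3333 (t = 1.3333), x⁻ = (-11.0999) → reset → x⁺ = (-9.9699), jump to mode 2
Mode 2: guard c·x = -4.1018 hit at Δt = 0.6859 (t = 2.0192), x⁻ = (-4.1018) → reset → x⁺ = (-3.0824), jump to mode 0
Mode 0: guard c·x = 4.8480 hit at Δt = 0.7586 (t = 2.7778), x⁻ = (-4.8480) → reset → x⁺ = (-5.6758), jump to mode 1
Mode 1: guard c·x = 11.0999 hit at Δt = 0.6560 (t = 3.4338), x⁻ = (-11.0999) → reset → x⁺ = (-9.9699), jump to mode 2
Mode 2: guard c·x = -4.1018 hit at Δt = 0.6859 (t = 4.1197), x⁻ = (-4.1018) → reset → x⁺ = (-3.0824), jump to mode 0
Mode 0: flow for 0.5273 to horizon, guard not reached → x = (-4.2208)

1 1.3333 1->2
2 2.0192 2->0
3 2.7778 0->1
4 3.4338 1->2
5 4.1197 2->0
final: 0 -4.2208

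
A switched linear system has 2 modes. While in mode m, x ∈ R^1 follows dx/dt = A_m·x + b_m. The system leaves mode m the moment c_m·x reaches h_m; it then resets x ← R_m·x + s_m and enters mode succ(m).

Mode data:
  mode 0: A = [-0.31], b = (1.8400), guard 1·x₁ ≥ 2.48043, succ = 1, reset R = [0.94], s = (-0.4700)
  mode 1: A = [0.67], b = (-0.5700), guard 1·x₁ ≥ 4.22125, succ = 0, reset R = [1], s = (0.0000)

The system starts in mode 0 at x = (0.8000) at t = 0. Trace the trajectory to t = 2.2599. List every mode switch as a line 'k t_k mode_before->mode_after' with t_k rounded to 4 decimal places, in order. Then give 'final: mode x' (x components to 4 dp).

Mode 0: guard c·x = 2.4804 hit at Δt = 1.2785 (t = 1.2785), x⁻ = (2.4804) → reset → x⁺ = (1.8616), jump to mode 1
Mode 1: flow for 0.9814 to horizon, guard not reached → x = (2.8017)

1 1.2785 0->1
final: 1 2.8017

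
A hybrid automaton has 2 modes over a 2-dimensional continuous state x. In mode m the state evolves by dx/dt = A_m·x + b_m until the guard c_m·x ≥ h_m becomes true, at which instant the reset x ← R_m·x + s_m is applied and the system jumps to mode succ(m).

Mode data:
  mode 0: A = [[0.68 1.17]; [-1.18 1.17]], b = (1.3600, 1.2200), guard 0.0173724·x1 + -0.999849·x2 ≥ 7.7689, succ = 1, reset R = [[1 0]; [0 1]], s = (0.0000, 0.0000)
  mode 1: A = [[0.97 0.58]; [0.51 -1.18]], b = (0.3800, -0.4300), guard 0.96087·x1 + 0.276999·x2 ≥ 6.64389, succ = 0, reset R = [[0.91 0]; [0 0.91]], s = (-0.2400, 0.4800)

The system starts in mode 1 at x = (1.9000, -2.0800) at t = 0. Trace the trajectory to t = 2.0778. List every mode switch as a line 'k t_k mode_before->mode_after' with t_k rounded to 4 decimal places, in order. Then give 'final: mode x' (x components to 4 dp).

1 1.3499 1->0
final: 0 9.2514 -6.2860

Mode 1: guard c·x = 6.6439 hit at Δt = 1.3499 (t = 1.3499), x⁻ = (6.6996, 0.7451) → reset → x⁺ = (5.8567, 1.1581), jump to mode 0
Mode 0: flow for 0.7279 to horizon, guard not reached → x = (9.2514, -6.2860)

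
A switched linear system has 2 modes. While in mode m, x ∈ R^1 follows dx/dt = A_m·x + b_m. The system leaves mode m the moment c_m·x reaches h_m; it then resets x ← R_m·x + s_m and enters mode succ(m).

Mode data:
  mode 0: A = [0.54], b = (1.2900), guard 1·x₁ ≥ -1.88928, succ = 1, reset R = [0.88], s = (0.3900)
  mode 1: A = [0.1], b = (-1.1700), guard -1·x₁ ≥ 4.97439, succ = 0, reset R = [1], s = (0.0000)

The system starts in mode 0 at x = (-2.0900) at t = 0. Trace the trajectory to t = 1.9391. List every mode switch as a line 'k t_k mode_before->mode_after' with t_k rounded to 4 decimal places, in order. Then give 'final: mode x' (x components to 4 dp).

Mode 0: guard c·x = -1.8893 hit at Δt = 0.9514 (t = 0.9514), x⁻ = (-1.8893) → reset → x⁺ = (-1.2726), jump to mode 1
Mode 1: flow for 0.9877 to horizon, guard not reached → x = (-2.6193)

1 0.9514 0->1
final: 1 -2.6193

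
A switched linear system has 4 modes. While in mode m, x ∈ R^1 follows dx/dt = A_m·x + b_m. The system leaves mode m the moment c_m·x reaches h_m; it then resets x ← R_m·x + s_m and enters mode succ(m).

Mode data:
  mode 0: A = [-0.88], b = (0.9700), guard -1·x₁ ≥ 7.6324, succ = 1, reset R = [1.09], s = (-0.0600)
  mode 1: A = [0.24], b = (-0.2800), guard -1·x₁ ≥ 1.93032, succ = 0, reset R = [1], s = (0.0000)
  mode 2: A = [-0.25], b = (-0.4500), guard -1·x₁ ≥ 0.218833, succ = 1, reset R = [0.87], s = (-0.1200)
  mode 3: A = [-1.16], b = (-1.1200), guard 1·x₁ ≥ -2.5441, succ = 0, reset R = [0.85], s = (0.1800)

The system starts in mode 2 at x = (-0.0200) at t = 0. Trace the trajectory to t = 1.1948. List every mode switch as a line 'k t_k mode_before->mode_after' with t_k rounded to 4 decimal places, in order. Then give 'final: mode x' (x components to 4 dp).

1 0.4738 2->1
final: 1 -0.5894

Mode 2: guard c·x = 0.2188 hit at Δt = 0.4738 (t = 0.4738), x⁻ = (-0.2188) → reset → x⁺ = (-0.3104), jump to mode 1
Mode 1: flow for 0.7210 to horizon, guard not reached → x = (-0.5894)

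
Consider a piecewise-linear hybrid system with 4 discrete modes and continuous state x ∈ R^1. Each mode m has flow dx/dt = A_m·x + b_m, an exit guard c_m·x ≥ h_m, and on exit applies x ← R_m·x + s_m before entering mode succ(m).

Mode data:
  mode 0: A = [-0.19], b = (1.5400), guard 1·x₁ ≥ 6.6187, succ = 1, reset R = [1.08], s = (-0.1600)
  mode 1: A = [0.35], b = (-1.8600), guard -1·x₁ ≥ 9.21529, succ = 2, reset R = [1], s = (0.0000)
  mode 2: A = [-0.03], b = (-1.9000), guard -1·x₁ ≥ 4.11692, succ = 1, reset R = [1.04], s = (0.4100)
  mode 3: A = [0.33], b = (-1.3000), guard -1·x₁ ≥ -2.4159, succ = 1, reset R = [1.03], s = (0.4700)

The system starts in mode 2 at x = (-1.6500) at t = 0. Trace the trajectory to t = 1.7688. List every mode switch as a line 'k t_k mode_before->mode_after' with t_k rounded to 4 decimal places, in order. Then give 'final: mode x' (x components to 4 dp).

Mode 2: guard c·x = 4.1169 hit at Δt = 1.3605 (t = 1.3605), x⁻ = (-4.1169) → reset → x⁺ = (-3.8716), jump to mode 1
Mode 1: flow for 0.4083 to horizon, guard not reached → x = (-5.2827)

1 1.3605 2->1
final: 1 -5.2827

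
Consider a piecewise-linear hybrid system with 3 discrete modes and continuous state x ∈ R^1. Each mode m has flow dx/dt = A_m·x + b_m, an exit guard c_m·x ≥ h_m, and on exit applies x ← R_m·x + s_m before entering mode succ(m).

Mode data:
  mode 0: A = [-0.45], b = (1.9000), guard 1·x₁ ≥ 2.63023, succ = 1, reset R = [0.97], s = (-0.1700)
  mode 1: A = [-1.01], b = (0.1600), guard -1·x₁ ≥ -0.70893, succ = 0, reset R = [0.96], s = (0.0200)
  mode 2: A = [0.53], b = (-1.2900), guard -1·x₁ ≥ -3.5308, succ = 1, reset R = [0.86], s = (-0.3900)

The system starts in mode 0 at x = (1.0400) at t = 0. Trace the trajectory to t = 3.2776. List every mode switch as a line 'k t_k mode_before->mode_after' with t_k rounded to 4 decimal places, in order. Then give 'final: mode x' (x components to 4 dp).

Mode 0: guard c·x = 2.6302 hit at Δt = 1.5391 (t = 1.5391), x⁻ = (2.6302) → reset → x⁺ = (2.3813), jump to mode 1
Mode 1: guard c·x = -0.7089 hit at Δt = 1.3819 (t = 2.9210), x⁻ = (0.7089) → reset → x⁺ = (0.7006), jump to mode 0
Mode 0: flow for 0.3566 to horizon, guard not reached → x = (1.2227)

1 1.5391 0->1
2 2.9210 1->0
final: 0 1.2227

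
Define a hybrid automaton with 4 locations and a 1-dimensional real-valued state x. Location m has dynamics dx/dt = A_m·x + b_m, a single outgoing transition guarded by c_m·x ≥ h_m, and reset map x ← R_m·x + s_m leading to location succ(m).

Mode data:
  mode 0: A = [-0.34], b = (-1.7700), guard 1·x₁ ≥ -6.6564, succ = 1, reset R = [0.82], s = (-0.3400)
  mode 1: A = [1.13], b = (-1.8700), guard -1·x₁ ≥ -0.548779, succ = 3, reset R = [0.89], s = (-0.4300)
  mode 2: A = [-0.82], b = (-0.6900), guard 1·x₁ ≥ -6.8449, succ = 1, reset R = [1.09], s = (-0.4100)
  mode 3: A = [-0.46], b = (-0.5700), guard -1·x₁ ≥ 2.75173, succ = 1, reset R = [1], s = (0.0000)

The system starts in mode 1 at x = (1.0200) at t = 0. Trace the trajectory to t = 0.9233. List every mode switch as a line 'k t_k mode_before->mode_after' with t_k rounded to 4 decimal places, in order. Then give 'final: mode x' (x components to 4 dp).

1 0.4913 1->3
final: 3 -0.1754

Mode 1: guard c·x = -0.5488 hit at Δt = 0.4913 (t = 0.4913), x⁻ = (0.5488) → reset → x⁺ = (0.0584), jump to mode 3
Mode 3: flow for 0.4320 to horizon, guard not reached → x = (-0.1754)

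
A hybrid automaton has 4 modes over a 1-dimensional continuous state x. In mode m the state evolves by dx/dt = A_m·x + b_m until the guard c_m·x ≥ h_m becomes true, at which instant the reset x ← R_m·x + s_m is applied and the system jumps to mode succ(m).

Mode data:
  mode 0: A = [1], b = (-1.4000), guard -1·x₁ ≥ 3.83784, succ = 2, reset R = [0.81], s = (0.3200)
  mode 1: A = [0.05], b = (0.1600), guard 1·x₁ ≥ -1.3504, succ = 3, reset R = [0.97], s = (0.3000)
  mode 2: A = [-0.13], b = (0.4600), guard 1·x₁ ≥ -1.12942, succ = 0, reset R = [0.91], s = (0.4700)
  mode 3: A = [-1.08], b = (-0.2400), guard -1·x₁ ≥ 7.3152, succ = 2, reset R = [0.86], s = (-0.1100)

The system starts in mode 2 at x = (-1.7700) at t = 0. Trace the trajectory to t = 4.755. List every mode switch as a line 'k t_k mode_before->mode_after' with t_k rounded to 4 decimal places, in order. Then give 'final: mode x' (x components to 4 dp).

Mode 2: guard c·x = -1.1294 hit at Δt = 0.9892 (t = 0.9892), x⁻ = (-1.1294) → reset → x⁺ = (-0.5578), jump to mode 0
Mode 0: guard c·x = 3.8378 hit at Δt = 0.9841 (t = 1.9733), x⁻ = (-3.8378) → reset → x⁺ = (-2.7887), jump to mode 2
Mode 2: guard c·x = -1.1294 hit at Δt = 2.3395 (t = 4.3128), x⁻ = (-1.1294) → reset → x⁺ = (-0.5578), jump to mode 0
Mode 0: flow for 0.4422 to horizon, guard not reached → x = (-1.6464)

1 0.9892 2->0
2 1.9733 0->2
3 4.3128 2->0
final: 0 -1.6464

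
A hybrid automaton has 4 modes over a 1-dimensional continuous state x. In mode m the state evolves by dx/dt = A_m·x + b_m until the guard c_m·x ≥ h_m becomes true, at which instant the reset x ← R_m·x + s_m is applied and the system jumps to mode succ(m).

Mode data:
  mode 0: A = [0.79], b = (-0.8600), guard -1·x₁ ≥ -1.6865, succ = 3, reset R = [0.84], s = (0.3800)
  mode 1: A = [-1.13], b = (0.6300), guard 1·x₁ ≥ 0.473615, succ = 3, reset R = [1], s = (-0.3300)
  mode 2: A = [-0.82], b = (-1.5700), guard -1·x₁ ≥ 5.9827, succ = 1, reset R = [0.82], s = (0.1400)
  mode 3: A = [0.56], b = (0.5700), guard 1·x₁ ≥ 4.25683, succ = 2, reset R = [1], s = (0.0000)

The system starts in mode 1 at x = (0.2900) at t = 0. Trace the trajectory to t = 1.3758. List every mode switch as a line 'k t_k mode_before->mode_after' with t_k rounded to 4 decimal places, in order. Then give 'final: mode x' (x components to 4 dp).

Mode 1: guard c·x = 0.4736 hit at Δt = 1.0261 (t = 1.0261), x⁻ = (0.4736) → reset → x⁺ = (0.1436), jump to mode 3
Mode 3: flow for 0.3497 to horizon, guard not reached → x = (0.3949)

1 1.0261 1->3
final: 3 0.3949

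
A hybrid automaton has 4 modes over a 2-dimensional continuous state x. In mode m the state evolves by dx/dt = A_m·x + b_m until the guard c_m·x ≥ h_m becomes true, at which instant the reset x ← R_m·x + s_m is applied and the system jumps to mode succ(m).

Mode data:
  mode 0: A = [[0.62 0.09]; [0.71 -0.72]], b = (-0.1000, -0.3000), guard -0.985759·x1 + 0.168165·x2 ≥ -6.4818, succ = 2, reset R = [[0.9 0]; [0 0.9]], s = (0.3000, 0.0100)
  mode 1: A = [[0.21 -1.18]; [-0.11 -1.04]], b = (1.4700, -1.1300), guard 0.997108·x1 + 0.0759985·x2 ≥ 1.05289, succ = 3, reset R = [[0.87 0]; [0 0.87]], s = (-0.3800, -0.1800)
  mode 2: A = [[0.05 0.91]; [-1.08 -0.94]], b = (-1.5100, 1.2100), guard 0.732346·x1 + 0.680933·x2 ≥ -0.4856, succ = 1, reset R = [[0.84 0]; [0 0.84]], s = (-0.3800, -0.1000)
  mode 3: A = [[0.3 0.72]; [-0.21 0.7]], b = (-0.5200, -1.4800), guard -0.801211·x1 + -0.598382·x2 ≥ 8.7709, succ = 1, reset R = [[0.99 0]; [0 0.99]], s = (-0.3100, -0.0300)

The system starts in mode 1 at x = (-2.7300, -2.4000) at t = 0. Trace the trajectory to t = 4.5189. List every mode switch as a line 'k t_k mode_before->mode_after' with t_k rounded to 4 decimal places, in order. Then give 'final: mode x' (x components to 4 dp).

Mode 1: guard c·x = 1.0529 hit at Δt = 1.1339 (t = 1.1339), x⁻ = (1.1674, -1.4622) → reset → x⁺ = (0.6356, -1.4521), jump to mode 3
Mode 3: guard c·x = 8.7709 hit at Δt = 1.5085 (t = 2.6424), x⁻ = (-5.3278, -7.5240) → reset → x⁺ = (-5.5845, -7.4787), jump to mode 1
Mode 1: guard c·x = 1.0529 hit at Δt = 0.9939 (t = 3.6363), x⁻ = (1.3054, -3.2728) → reset → x⁺ = (0.7557, -3.0273), jump to mode 3
Mode 3: flow for 0.8826 to horizon, guard not reached → x = (-3.0972, -7.2510)

1 1.1339 1->3
2 2.6424 3->1
3 3.6363 1->3
final: 3 -3.0972 -7.2510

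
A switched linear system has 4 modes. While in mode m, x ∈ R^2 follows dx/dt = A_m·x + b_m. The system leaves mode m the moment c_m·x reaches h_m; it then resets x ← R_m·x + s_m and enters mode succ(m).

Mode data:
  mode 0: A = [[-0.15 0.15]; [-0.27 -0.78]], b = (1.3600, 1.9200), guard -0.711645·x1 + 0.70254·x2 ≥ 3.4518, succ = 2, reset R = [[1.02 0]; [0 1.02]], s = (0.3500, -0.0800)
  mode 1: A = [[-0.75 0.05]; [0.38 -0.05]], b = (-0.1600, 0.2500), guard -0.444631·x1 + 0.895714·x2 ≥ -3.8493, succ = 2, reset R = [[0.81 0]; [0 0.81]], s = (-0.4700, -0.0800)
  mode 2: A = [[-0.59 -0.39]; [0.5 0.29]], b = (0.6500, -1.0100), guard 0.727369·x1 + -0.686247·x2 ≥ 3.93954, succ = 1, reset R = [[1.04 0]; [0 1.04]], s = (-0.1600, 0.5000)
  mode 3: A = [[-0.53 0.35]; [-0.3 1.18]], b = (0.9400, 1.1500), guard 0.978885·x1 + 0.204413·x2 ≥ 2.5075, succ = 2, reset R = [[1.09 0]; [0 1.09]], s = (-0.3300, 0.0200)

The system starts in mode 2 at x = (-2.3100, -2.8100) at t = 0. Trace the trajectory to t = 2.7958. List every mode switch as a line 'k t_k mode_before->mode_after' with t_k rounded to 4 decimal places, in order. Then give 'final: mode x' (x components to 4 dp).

Mode 2: guard c·x = 3.9395 hit at Δt = 0.9527 (t = 0.9527), x⁻ = (0.3644, -5.3545) → reset → x⁺ = (0.2190, -5.0687), jump to mode 1
Mode 1: guard c·x = -3.8493 hit at Δt = 1.3904 (t = 2.3431), x⁻ = (-0.2626, -4.4278) → reset → x⁺ = (-0.6827, -3.6665), jump to mode 2
Mode 2: flow for 0.4527 to horizon, guard not reached → x = (0.3891, -4.7058)

1 0.9527 2->1
2 2.3431 1->2
final: 2 0.3891 -4.7058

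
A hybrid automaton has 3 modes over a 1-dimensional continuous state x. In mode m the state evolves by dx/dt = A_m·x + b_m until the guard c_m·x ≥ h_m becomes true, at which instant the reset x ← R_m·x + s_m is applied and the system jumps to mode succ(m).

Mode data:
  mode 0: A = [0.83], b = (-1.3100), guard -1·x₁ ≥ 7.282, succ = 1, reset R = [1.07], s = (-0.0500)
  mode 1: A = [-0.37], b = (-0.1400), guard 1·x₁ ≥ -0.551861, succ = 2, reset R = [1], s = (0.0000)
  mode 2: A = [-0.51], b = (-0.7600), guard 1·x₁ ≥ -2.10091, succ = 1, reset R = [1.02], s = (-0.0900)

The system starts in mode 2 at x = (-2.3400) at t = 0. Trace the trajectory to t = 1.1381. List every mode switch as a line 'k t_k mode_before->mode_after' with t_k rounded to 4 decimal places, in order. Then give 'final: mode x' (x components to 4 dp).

1 0.6478 2->1
final: 1 -1.9252

Mode 2: guard c·x = -2.1009 hit at Δt = 0.6478 (t = 0.6478), x⁻ = (-2.1009) → reset → x⁺ = (-2.2329), jump to mode 1
Mode 1: flow for 0.4903 to horizon, guard not reached → x = (-1.9252)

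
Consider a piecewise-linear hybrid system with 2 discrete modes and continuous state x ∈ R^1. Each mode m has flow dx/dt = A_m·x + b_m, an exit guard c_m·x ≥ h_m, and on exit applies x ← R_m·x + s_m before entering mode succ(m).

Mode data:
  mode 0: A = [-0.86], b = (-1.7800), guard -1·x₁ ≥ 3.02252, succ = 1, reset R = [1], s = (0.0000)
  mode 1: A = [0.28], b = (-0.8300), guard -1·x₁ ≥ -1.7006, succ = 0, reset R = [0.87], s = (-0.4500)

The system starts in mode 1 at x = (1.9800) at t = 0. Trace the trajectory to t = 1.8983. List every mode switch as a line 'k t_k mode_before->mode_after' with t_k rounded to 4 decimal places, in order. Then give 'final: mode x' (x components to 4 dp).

Mode 1: guard c·x = -1.7006 hit at Δt = 0.8924 (t = 0.8924), x⁻ = (1.7006) → reset → x⁺ = (1.0295), jump to mode 0
Mode 0: flow for 1.0059 to horizon, guard not reached → x = (-0.7649)

1 0.8924 1->0
final: 0 -0.7649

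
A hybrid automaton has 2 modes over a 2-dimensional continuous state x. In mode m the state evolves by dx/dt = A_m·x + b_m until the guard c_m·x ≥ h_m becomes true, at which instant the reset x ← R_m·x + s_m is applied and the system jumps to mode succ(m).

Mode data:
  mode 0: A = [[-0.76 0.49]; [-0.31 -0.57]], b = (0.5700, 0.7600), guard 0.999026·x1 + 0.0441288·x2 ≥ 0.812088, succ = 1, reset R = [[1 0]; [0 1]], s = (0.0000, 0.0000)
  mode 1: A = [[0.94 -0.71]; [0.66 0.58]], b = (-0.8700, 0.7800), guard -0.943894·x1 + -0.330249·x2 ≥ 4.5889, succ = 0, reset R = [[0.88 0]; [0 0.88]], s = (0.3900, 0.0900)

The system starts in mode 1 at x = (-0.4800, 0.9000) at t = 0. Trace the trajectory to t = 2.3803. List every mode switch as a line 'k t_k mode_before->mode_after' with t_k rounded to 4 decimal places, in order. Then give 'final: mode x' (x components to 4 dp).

Mode 1: guard c·x = 4.5889 hit at Δt = 1.1897 (t = 1.1897), x⁻ = (-5.1196, 0.7373) → reset → x⁺ = (-4.1153, 0.7388), jump to mode 0
Mode 0: flow for 1.1906 to horizon, guard not reached → x = (-0.6966, 1.5675)

1 1.1897 1->0
final: 0 -0.6966 1.5675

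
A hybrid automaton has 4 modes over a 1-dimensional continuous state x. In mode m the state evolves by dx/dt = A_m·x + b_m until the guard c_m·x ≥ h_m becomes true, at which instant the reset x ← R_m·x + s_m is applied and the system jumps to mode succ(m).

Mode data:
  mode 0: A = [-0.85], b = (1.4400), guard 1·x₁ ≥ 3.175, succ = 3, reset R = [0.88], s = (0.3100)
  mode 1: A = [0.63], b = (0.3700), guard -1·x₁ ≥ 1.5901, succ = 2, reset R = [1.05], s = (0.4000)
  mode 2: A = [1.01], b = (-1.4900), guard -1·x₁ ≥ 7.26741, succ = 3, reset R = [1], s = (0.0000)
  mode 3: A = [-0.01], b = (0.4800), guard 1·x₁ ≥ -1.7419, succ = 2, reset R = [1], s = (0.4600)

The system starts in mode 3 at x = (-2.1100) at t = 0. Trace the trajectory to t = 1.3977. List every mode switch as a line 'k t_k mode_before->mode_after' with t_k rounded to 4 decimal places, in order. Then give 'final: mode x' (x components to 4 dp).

Mode 3: guard c·x = -1.7419 hit at Δt = 0.7373 (t = 0.7373), x⁻ = (-1.7419) → reset → x⁺ = (-1.2819), jump to mode 2
Mode 2: flow for 0.6604 to horizon, guard not reached → x = (-3.8968)

1 0.7373 3->2
final: 2 -3.8968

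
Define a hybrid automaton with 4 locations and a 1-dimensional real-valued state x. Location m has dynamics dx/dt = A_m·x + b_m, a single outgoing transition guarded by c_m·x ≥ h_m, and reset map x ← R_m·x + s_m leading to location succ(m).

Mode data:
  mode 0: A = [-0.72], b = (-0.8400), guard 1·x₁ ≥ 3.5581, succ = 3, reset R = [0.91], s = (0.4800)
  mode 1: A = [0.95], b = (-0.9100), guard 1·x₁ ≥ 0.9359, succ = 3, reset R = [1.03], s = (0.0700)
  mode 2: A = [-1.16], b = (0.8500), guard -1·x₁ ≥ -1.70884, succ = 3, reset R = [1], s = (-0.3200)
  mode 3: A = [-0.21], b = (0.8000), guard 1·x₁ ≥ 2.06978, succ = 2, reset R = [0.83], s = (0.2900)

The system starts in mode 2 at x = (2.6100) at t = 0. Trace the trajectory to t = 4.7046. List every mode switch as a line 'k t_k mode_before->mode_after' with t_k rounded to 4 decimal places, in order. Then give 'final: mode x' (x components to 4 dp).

1 0.5638 2->3
2 2.1367 3->2
3 2.3671 2->3
4 3.9400 3->2
5 4.1705 2->3
final: 3 1.6457

Mode 2: guard c·x = -1.7088 hit at Δt = 0.5638 (t = 0.5638), x⁻ = (1.7088) → reset → x⁺ = (1.3888), jump to mode 3
Mode 3: guard c·x = 2.0698 hit at Δt = 1.5729 (t = 2.1367), x⁻ = (2.0698) → reset → x⁺ = (2.0079), jump to mode 2
Mode 2: guard c·x = -1.7088 hit at Δt = 0.2304 (t = 2.3671), x⁻ = (1.7088) → reset → x⁺ = (1.3888), jump to mode 3
Mode 3: guard c·x = 2.0698 hit at Δt = 1.5729 (t = 3.9400), x⁻ = (2.0698) → reset → x⁺ = (2.0079), jump to mode 2
Mode 2: guard c·x = -1.7088 hit at Δt = 0.2304 (t = 4.1705), x⁻ = (1.7088) → reset → x⁺ = (1.3888), jump to mode 3
Mode 3: flow for 0.5341 to horizon, guard not reached → x = (1.6457)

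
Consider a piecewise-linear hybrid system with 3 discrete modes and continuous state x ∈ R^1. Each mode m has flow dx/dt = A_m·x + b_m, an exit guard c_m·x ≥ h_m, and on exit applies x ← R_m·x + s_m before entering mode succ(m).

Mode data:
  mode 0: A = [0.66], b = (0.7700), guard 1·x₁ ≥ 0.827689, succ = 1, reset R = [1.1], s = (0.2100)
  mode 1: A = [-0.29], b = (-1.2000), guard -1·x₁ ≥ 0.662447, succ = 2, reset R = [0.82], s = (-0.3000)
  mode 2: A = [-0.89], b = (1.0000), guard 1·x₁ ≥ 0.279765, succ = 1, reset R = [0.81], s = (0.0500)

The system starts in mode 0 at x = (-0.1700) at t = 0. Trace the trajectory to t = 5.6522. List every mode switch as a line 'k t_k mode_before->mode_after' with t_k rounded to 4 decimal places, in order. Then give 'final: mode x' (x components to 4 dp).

Mode 0: guard c·x = 0.8277 hit at Δt = 1.0510 (t = 1.0510), x⁻ = (0.8277) → reset → x⁺ = (1.1205), jump to mode 1
Mode 1: guard c·x = 0.6624 hit at Δt = 1.4279 (t = 2.4789), x⁻ = (-0.6624) → reset → x⁺ = (-0.8432), jump to mode 2
Mode 2: guard c·x = 0.2798 hit at Δt = 0.9508 (t = 3.4297), x⁻ = (0.2798) → reset → x⁺ = (0.2766), jump to mode 1
Mode 1: guard c·x = 0.6624 hit at Δt = 0.8247 (t = 4.2544), x⁻ = (-0.6624) → reset → x⁺ = (-0.8432), jump to mode 2
Mode 2: guard c·x = 0.2798 hit at Δt = 0.9508 (t = 5.2052), x⁻ = (0.2798) → reset → x⁺ = (0.2766), jump to mode 1
Mode 1: flow for 0.4470 to horizon, guard not reached → x = (-0.2601)

1 1.0510 0->1
2 2.4789 1->2
3 3.4297 2->1
4 4.2544 1->2
5 5.2052 2->1
final: 1 -0.2601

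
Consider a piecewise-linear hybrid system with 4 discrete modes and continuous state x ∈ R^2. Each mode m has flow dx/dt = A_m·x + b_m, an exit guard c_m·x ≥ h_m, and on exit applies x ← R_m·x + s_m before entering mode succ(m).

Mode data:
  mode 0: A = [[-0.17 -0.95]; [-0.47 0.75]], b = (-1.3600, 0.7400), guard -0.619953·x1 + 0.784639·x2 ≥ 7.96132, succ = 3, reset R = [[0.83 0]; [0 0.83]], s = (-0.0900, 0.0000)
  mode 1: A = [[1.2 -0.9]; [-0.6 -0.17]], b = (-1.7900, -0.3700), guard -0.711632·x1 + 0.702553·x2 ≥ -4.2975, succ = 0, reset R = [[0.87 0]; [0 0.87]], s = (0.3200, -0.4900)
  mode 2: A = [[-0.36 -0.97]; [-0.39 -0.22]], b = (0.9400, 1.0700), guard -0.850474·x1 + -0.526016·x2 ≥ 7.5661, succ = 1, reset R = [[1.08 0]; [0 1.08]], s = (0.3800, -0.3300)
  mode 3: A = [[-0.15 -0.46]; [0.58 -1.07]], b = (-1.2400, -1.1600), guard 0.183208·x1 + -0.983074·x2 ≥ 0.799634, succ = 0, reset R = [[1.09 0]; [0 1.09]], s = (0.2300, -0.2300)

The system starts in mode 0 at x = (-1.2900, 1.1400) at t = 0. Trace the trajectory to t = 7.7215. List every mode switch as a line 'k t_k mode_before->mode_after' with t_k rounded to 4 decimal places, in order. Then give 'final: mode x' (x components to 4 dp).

Mode 0: guard c·x = 7.9613 hit at Δt = 1.0810 (t = 1.0810), x⁻ = (-5.3436, 5.9244) → reset → x⁺ = (-4.5252, 4.9173), jump to mode 3
Mode 3: guard c·x = 0.7996 hit at Δt = 1.3099 (t = 2.3909), x⁻ = (-5.5815, -1.8536) → reset → x⁺ = (-5.8538, -2.2504), jump to mode 0
Mode 0: guard c·x = 7.9613 hit at Δt = 1.8804 (t = 4.2713), x⁻ = (-7.1536, 4.4943) → reset → x⁺ = (-6.0275, 3.7303), jump to mode 3
Mode 3: guard c·x = 0.7996 hit at Δt = 1.0902 (t = 5.3615), x⁻ = (-6.4802, -2.0211) → reset → x⁺ = (-6.8334, -2.4330), jump to mode 0
Mode 0: guard c·x = 7.9613 hit at Δt = 1.7168 (t = 7.0784), x⁻ = (-7.5661, 4.1684) → reset → x⁺ = (-6.3699, 3.4597), jump to mode 3
Mode 3: flow for 0.6431 to horizon, guard not reached → x = (-6.8739, -0.6218)

1 1.0810 0->3
2 2.3909 3->0
3 4.2713 0->3
4 5.3615 3->0
5 7.0784 0->3
final: 3 -6.8739 -0.6218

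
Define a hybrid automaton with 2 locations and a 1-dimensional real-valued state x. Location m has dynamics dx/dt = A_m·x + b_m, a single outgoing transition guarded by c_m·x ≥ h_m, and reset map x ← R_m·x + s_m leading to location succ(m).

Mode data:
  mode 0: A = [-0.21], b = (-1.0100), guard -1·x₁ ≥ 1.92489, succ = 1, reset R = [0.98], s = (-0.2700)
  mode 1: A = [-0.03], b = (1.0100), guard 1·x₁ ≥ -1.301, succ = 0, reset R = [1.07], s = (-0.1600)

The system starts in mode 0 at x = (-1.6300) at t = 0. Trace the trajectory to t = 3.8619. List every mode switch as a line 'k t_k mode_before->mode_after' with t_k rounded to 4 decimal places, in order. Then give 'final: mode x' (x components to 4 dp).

Mode 0: guard c·x = 1.9249 hit at Δt = 0.4635 (t = 0.4635), x⁻ = (-1.9249) → reset → x⁺ = (-2.1564), jump to mode 1
Mode 1: guard c·x = -1.3010 hit at Δt = 0.8056 (t = 1.2691), x⁻ = (-1.3010) → reset → x⁺ = (-1.5521), jump to mode 0
Mode 0: guard c·x = 1.9249 hit at Δt = 0.5788 (t = 1.8479), x⁻ = (-1.9249) → reset → x⁺ = (-2.1564), jump to mode 1
Mode 1: guard c·x = -1.3010 hit at Δt = 0.8056 (t = 2.6535), x⁻ = (-1.3010) → reset → x⁺ = (-1.5521), jump to mode 0
Mode 0: guard c·x = 1.9249 hit at Δt = 0.5788 (t = 3.2323), x⁻ = (-1.9249) → reset → x⁺ = (-2.1564), jump to mode 1
Mode 1: flow for 0.6296 to horizon, guard not reached → x = (-1.4861)

1 0.4635 0->1
2 1.2691 1->0
3 1.8479 0->1
4 2.6535 1->0
5 3.2323 0->1
final: 1 -1.4861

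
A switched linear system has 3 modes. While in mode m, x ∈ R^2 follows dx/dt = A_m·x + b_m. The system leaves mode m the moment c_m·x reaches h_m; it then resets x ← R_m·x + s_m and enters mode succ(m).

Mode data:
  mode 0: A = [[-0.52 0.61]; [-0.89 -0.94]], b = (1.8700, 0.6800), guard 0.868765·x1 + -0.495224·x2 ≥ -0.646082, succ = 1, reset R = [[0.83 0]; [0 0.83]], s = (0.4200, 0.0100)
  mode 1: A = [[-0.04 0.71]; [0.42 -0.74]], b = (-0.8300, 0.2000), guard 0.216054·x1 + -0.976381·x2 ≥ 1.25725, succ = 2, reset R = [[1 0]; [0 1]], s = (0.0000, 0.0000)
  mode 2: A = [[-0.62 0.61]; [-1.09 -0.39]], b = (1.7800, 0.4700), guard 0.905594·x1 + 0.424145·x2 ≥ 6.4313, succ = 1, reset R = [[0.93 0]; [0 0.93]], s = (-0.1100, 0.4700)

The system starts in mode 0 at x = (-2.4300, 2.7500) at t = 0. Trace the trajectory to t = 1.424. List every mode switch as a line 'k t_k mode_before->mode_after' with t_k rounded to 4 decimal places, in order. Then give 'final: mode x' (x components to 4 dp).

Mode 0: guard c·x = -0.6461 hit at Δt = 0.7413 (t = 0.7413), x⁻ = (0.4373, 2.0718) → reset → x⁺ = (0.7830, 1.7296), jump to mode 1
Mode 1: flow for 0.6827 to horizon, guard not reached → x = (0.9291, 1.3484)

1 0.7413 0->1
final: 1 0.9291 1.3484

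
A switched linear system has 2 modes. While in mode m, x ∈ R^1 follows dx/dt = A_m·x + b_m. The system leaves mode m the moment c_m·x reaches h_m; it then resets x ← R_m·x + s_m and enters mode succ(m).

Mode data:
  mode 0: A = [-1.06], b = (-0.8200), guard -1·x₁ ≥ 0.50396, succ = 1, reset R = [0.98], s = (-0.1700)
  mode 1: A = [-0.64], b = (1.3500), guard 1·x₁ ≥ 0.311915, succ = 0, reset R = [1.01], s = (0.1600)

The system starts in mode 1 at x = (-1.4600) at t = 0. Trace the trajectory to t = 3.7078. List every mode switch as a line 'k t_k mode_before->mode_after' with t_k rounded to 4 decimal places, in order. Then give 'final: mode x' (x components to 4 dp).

Mode 1: guard c·x = 0.3119 hit at Δt = 1.0719 (t = 1.0719), x⁻ = (0.3119) → reset → x⁺ = (0.4750), jump to mode 0
Mode 0: guard c·x = 0.5040 hit at Δt = 1.4460 (t = 2.5179), x⁻ = (-0.5040) → reset → x⁺ = (-0.6639), jump to mode 1
Mode 1: guard c·x = 0.3119 hit at Δt = 0.6776 (t = 3.1955), x⁻ = (0.3119) → reset → x⁺ = (0.4750), jump to mode 0
Mode 0: flow for 0.5123 to horizon, guard not reached → x = (-0.0482)

1 1.0719 1->0
2 2.5179 0->1
3 3.1955 1->0
final: 0 -0.0482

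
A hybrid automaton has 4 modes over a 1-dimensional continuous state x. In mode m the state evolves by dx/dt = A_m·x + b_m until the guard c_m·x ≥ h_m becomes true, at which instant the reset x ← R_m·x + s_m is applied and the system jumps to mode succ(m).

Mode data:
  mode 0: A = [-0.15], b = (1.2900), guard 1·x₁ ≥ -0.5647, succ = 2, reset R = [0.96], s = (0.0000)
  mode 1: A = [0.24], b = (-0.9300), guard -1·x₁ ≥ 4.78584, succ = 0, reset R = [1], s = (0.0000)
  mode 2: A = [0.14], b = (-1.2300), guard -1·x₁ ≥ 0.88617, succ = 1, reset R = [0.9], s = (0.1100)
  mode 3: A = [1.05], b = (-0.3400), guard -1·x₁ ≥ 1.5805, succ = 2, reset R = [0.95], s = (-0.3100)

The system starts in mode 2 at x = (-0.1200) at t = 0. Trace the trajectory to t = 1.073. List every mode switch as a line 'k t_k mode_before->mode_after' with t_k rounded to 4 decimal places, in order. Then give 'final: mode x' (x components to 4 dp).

Mode 2: guard c·x = 0.8862 hit at Δt = 0.5895 (t = 0.5895), x⁻ = (-0.8862) → reset → x⁺ = (-0.6876), jump to mode 1
Mode 1: flow for 0.4835 to horizon, guard not reached → x = (-1.2489)

1 0.5895 2->1
final: 1 -1.2489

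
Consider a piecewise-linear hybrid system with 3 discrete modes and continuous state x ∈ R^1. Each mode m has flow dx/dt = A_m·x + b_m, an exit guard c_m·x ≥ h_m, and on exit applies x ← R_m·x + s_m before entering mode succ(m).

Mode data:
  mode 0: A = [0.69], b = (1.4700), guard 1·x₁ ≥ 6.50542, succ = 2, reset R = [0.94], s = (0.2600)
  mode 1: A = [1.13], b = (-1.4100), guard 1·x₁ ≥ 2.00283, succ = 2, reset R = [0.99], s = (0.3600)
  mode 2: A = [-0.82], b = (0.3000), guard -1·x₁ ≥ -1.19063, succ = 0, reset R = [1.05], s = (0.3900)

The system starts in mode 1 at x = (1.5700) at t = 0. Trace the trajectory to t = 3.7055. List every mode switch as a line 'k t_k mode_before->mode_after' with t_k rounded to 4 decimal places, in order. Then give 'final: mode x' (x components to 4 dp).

Mode 1: guard c·x = 2.0028 hit at Δt = 0.7536 (t = 0.7536), x⁻ = (2.0028) → reset → x⁺ = (2.3428), jump to mode 2
Mode 2: guard c·x = -1.1906 hit at Δt = 1.0661 (t = 1.8197), x⁻ = (1.1906) → reset → x⁺ = (1.6402), jump to mode 0
Mode 0: guard c·x = 6.5054 hit at Δt = 1.2010 (t = 3.0207), x⁻ = (6.5054) → reset → x⁺ = (6.3751), jump to mode 2
Mode 2: flow for 0.6848 to horizon, guard not reached → x = (3.7931)

1 0.7536 1->2
2 1.8197 2->0
3 3.0207 0->2
final: 2 3.7931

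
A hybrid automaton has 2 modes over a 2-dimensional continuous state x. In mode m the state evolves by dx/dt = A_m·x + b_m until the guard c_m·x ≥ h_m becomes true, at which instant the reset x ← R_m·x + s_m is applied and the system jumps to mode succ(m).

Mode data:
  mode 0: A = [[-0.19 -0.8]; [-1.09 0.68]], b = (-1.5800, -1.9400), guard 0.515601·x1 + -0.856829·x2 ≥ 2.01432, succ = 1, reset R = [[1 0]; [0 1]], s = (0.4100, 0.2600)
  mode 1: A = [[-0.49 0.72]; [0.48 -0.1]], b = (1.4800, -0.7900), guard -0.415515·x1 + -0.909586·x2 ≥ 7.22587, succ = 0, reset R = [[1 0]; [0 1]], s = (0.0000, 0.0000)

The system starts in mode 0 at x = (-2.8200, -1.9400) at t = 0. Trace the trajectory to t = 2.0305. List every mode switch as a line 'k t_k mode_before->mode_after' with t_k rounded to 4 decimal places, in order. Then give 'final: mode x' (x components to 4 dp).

Mode 0: guard c·x = 2.0143 hit at Δt = 1.4227 (t = 1.4227), x⁻ = (-1.6915, -3.3688) → reset → x⁺ = (-1.2815, -3.1088), jump to mode 1
Mode 1: flow for 0.6078 to horizon, guard not reached → x = (-1.4822, -3.7773)

1 1.4227 0->1
final: 1 -1.4822 -3.7773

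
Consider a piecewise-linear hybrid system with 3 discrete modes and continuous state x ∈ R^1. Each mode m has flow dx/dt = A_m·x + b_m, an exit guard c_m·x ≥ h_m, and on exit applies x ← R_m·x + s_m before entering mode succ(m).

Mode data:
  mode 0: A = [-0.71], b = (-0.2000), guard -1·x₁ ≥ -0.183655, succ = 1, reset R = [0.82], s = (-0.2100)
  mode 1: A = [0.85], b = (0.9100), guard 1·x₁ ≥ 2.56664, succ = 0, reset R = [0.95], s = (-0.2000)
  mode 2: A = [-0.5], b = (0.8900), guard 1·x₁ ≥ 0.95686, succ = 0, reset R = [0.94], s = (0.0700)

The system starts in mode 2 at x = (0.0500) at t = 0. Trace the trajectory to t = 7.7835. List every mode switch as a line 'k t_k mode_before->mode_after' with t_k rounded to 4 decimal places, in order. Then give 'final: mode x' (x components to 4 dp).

1 1.4855 2->0
2 2.8785 0->1
3 4.3845 1->0
4 6.7637 0->1
final: 1 1.3354

Mode 2: guard c·x = 0.9569 hit at Δt = 1.4855 (t = 1.4855), x⁻ = (0.9569) → reset → x⁺ = (0.9694), jump to mode 0
Mode 0: guard c·x = -0.1837 hit at Δt = 1.3930 (t = 2.8785), x⁻ = (0.1837) → reset → x⁺ = (-0.0594), jump to mode 1
Mode 1: guard c·x = 2.5666 hit at Δt = 1.5060 (t = 4.3845), x⁻ = (2.5666) → reset → x⁺ = (2.2383), jump to mode 0
Mode 0: guard c·x = -0.1837 hit at Δt = 2.3792 (t = 6.7637), x⁻ = (0.1837) → reset → x⁺ = (-0.0594), jump to mode 1
Mode 1: flow for 1.0198 to horizon, guard not reached → x = (1.3354)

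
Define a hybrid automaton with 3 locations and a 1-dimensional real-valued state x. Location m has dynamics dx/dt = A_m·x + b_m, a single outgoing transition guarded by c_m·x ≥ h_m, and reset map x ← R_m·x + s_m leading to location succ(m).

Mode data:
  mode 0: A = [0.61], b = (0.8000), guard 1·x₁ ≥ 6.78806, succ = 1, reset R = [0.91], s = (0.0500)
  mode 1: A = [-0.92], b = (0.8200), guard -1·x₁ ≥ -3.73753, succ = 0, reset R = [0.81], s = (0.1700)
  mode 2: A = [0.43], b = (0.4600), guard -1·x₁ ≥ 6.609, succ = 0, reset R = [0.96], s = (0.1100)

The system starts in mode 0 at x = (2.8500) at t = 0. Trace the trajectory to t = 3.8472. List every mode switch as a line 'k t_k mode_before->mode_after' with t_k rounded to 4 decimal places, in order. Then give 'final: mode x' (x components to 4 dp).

1 1.0917 0->1
2 1.7748 1->0
3 2.7351 0->1
4 3.4182 1->0
final: 0 4.5463

Mode 0: guard c·x = 6.7881 hit at Δt = 1.0917 (t = 1.0917), x⁻ = (6.7881) → reset → x⁺ = (6.2271), jump to mode 1
Mode 1: guard c·x = -3.7375 hit at Δt = 0.6831 (t = 1.7748), x⁻ = (3.7375) → reset → x⁺ = (3.1974), jump to mode 0
Mode 0: guard c·x = 6.7881 hit at Δt = 0.9603 (t = 2.7351), x⁻ = (6.7881) → reset → x⁺ = (6.2271), jump to mode 1
Mode 1: guard c·x = -3.7375 hit at Δt = 0.6831 (t = 3.4182), x⁻ = (3.7375) → reset → x⁺ = (3.1974), jump to mode 0
Mode 0: flow for 0.4290 to horizon, guard not reached → x = (4.5463)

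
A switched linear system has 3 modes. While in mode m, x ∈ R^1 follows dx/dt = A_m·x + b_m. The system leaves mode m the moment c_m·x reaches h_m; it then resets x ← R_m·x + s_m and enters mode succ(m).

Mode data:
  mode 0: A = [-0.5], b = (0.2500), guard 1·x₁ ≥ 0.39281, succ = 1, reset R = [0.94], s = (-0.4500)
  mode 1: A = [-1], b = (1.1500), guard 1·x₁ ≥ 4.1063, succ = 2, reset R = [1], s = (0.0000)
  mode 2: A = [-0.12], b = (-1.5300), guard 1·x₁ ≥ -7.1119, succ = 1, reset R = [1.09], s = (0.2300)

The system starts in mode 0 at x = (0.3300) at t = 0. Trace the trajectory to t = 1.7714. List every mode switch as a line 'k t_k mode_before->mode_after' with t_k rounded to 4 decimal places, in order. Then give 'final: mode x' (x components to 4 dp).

Mode 0: guard c·x = 0.3928 hit at Δt = 0.9224 (t = 0.9224), x⁻ = (0.3928) → reset → x⁺ = (-0.0808), jump to mode 1
Mode 1: flow for 0.8490 to horizon, guard not reached → x = (0.6234)

1 0.9224 0->1
final: 1 0.6234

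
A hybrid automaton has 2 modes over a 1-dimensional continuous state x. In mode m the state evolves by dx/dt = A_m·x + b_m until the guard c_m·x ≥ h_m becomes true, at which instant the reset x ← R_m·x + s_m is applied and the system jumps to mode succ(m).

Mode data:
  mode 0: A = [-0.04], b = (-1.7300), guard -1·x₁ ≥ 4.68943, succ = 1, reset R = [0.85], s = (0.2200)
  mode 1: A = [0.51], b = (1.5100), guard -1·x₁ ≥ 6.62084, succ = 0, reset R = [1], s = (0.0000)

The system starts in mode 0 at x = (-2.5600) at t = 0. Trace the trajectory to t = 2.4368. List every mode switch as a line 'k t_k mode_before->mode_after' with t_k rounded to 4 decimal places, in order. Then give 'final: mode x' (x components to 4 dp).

Mode 0: guard c·x = 4.6894 hit at Δt = 1.3438 (t = 1.3438), x⁻ = (-4.6894) → reset → x⁺ = (-3.7660), jump to mode 1
Mode 1: flow for 1.0930 to horizon, guard not reached → x = (-4.3669)

1 1.3438 0->1
final: 1 -4.3669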